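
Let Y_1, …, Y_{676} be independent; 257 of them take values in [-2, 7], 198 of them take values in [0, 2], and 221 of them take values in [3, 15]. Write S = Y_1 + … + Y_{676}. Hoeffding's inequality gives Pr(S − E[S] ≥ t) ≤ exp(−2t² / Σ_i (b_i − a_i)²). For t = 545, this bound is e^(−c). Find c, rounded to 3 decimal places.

11.118

Σ(b_i − a_i)² = 257·9² + 198·2² + 221·12² = 53433.
c = 2t² / 53433 = 2·545² / 53433 = 11.1177.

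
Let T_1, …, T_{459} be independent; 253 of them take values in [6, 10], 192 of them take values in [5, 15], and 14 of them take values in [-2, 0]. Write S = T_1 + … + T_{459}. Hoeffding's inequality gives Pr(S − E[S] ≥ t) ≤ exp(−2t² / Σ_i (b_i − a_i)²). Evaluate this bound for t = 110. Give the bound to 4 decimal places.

0.3540

Σ(b_i − a_i)² = 253·4² + 192·10² + 14·2² = 23304.
Exponent = 2·110² / 23304 = 1.03845.
Bound = exp(−1.03845) = 0.35400.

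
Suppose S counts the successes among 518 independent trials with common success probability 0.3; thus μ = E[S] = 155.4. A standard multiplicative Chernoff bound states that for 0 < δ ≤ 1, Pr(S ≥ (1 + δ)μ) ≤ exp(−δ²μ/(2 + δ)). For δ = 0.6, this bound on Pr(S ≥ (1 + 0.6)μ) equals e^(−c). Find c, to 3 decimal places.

21.517

c = δ²μ/(2 + δ) = 0.6²·155.4/(2 + 0.6) = 21.5169.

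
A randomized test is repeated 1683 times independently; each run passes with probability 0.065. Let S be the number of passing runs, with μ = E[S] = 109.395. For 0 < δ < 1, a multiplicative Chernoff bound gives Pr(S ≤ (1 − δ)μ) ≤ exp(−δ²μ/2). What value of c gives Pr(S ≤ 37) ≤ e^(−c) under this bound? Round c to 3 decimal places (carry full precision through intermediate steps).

Write 37 = (1 − δ)μ, so δ = 1 − 37/109.395 = 0.6617761…
Then the exponent is δ²μ/2 = (μ − 37)²/(2μ) = 23.954642.

23.955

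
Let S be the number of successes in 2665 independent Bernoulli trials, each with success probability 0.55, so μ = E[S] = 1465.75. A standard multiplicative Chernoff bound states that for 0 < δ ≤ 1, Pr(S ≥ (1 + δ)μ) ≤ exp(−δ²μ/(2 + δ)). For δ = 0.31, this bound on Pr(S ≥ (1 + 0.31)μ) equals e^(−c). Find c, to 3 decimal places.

60.978

c = δ²μ/(2 + δ) = 0.31²·1465.75/(2 + 0.31) = 60.9777.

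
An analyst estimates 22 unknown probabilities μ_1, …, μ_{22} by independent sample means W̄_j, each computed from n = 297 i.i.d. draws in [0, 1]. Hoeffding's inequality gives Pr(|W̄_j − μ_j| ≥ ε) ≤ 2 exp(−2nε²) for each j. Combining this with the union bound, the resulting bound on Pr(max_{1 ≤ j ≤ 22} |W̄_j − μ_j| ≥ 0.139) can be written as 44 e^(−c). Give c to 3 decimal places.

11.477

Union bound over the 22 events: Pr(max_{1 ≤ j ≤ 22} |W̄_j − μ_j| ≥ 0.139) ≤ 22·2·exp(−2nε²) = 44 exp(−2·297·0.139²).
So c = 2·297·0.139² = 11.4767.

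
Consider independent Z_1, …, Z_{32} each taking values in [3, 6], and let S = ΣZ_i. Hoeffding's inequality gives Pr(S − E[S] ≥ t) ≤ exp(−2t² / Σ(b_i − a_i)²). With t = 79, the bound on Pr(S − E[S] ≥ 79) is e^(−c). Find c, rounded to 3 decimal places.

Σ(b_i − a_i)² = 32·(3)² = 288.
c = 2t²/288 = 2·79²/288 = 43.3403.

43.340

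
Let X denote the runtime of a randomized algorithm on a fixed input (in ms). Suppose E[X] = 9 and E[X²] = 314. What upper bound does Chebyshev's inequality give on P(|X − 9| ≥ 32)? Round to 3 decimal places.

0.228

Var(X) = E[X²] − (E[X])² = 314 − 81 = 233.
Chebyshev's inequality: P(|X − μ| ≥ t) ≤ Var(X)/t² = 233/1024 = 0.2275.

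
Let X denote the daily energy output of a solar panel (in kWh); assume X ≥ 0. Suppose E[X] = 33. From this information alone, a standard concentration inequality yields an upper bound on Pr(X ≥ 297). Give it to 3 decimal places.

Only the mean of a non-negative variable is known, so Markov's inequality is the applicable tail bound.
Markov's inequality: for a non-negative random variable, Pr(X ≥ a) ≤ E[X]/a.
Here E[X] = 33 and a = 297, so the bound is 33/297 = 0.1111.

0.111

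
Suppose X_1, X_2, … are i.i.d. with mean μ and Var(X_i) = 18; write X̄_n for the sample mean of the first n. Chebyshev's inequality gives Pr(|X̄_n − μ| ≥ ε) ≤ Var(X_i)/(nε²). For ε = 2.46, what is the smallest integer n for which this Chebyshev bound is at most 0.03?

Require 18/(n·2.46²) ≤ 0.03, i.e. n ≥ 18/(0.03·2.46²) = 99.147.
The smallest integer n is 100.

100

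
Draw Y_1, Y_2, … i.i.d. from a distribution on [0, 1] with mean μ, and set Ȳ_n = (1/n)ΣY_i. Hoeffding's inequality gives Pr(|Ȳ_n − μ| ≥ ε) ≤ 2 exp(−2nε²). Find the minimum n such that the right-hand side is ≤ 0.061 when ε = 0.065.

414

Require 2·exp(−2nε²) ≤ 0.061, i.e. 2nε² ≥ ln(2/0.061) = 3.490029.
So n ≥ 3.490029 / (2·0.065²) = 413.021.
The smallest integer n is 414.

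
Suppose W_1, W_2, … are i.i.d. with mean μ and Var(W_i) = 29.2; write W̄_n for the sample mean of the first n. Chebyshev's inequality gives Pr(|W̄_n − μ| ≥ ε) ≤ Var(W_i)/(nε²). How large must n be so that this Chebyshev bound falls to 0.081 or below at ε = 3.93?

24

Require 29.2/(n·3.93²) ≤ 0.081, i.e. n ≥ 29.2/(0.081·3.93²) = 23.341.
The smallest integer n is 24.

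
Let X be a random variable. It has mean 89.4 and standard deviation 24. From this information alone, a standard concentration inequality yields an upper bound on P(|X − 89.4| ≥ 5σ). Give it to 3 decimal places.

Mean and variance are known, so Chebyshev's inequality applies.
Chebyshev: P(|X − μ| ≥ t) ≤ Var(X)/t².
Var(X) = σ² = 24² = 576.
t = 5·24 = 120.
Bound = 576 / 14400 = 0.0400.

0.040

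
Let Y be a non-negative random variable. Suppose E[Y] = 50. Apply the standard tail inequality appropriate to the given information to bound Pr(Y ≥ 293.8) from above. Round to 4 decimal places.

Only the mean of a non-negative variable is known, so Markov's inequality is the applicable tail bound.
Markov's inequality: for a non-negative random variable, Pr(Y ≥ a) ≤ E[Y]/a.
Here E[Y] = 50 and a = 293.8, so the bound is 50/293.8 = 0.1702.

0.1702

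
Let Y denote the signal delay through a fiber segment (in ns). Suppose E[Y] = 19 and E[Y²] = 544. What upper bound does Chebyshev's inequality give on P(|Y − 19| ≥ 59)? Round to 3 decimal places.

Var(Y) = E[Y²] − (E[Y])² = 544 − 361 = 183.
Chebyshev's inequality: P(|Y − μ| ≥ t) ≤ Var(Y)/t² = 183/3481 = 0.0526.

0.053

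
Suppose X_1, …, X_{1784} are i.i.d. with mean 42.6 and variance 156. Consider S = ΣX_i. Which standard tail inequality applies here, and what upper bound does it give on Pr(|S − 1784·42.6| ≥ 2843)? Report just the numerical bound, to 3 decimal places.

0.034

With mean and variance of each term known, Chebyshev's inequality bounds the deviation of the sum (or sample mean).
Var(S) = n·Var(X_i) = 1784·156 = 278304.
Chebyshev: Pr(|S − 1784·42.6| ≥ 2843) ≤ Var(S)/2843² = 278304/8082649 = 0.0344.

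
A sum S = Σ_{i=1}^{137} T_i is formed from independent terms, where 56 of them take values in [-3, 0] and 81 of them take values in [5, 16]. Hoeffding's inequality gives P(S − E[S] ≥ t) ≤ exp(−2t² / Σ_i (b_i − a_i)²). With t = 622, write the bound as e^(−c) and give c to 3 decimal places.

75.087

Σ(b_i − a_i)² = 56·3² + 81·11² = 10305.
c = 2t² / 10305 = 2·622² / 10305 = 75.0867.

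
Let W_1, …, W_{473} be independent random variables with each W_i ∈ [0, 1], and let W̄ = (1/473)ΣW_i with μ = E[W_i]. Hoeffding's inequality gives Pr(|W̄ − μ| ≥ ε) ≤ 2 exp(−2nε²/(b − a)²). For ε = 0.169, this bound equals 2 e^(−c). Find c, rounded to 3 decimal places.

27.019

c = 2nε²/(b − a)² = 2·473·0.169² / 1² = 27.0187.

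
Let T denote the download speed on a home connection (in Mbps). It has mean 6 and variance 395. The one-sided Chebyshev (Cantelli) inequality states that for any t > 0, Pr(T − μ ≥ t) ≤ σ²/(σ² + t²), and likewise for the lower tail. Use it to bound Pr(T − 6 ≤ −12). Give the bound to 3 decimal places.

Here σ² = 395 and t = 12, so σ² + t² = 539.
Cantelli's bound: 395/539 = 0.7328.

0.733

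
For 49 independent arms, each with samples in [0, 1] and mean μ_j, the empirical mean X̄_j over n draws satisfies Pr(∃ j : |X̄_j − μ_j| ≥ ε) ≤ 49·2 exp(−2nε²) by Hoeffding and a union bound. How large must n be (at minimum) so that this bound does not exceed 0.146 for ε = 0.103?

307

Need 2·49·exp(−2nε²) ≤ 0.146, i.e. exp(−2nε²) ≤ 0.146/98.
So 2nε² ≥ ln(98/0.146) = 6.509116.
Hence n ≥ 6.509116/(2·0.103²) = 306.773.
The smallest integer n is 307.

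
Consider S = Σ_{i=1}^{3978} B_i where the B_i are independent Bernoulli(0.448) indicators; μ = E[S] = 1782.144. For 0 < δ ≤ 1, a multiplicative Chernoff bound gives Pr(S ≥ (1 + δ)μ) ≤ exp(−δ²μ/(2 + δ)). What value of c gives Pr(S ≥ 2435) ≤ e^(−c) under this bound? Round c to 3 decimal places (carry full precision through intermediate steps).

Write 2435 = (1 + δ)μ, so δ = 2435/1782.144 − 1 = 0.3663318…
Then the exponent is δ²μ/(2 + δ) = (2435 − μ)² / (μ·(2 + δ)) = 101.068628.

101.069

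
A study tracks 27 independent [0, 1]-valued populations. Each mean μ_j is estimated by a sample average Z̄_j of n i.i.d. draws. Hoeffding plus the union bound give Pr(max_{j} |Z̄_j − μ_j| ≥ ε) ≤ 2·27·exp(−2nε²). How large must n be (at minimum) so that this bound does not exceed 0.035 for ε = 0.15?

Need 2·27·exp(−2nε²) ≤ 0.035, i.e. exp(−2nε²) ≤ 0.035/54.
So 2nε² ≥ ln(54/0.035) = 7.341391.
Hence n ≥ 7.341391/(2·0.15²) = 163.142.
The smallest integer n is 164.

164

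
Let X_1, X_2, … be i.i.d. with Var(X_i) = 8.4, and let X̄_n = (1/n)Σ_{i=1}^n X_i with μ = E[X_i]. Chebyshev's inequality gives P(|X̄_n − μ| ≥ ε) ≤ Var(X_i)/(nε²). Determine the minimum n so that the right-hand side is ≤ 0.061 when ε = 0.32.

1345

Require 8.4/(n·0.32²) ≤ 0.061, i.e. n ≥ 8.4/(0.061·0.32²) = 1344.775.
The smallest integer n is 1345.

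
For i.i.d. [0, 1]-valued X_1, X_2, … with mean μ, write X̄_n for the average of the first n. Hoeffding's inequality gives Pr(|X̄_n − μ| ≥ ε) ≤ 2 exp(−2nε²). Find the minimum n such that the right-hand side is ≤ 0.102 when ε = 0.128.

91

Require 2·exp(−2nε²) ≤ 0.102, i.e. 2nε² ≥ ln(2/0.102) = 2.975930.
So n ≥ 2.975930 / (2·0.128²) = 90.818.
The smallest integer n is 91.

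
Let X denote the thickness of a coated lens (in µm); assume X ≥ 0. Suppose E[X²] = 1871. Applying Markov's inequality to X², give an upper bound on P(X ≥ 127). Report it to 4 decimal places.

Since X ≥ 0, the event {X ≥ 127} is the same as {X² ≥ 16129}.
Markov's inequality applied to X² gives P(X² ≥ 16129) ≤ E[X²]/16129 = 1871/16129 = 0.1160.

0.1160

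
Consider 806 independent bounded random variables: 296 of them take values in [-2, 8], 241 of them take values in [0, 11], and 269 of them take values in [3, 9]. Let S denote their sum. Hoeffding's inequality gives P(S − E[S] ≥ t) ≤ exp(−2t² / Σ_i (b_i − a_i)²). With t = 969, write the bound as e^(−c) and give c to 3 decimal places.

Σ(b_i − a_i)² = 296·10² + 241·11² + 269·6² = 68445.
c = 2t² / 68445 = 2·969² / 68445 = 27.4369.

27.437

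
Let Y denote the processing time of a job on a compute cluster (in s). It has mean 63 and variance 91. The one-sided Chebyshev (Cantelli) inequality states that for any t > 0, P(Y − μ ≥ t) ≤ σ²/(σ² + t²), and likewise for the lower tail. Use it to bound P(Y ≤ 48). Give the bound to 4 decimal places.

Here σ² = 91 and t = 15, so σ² + t² = 316.
Cantelli's bound: 91/316 = 0.2880.

0.2880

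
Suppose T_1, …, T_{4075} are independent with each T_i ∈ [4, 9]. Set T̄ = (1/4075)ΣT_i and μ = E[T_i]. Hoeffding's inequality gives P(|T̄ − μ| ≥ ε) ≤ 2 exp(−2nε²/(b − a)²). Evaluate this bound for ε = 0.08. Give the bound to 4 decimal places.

0.2483

Exponent: 2nε²/(b − a)² = 2·4075·0.08² / 5² = 2.08640.
Bound = 2·exp(−2.08640) = 0.24827.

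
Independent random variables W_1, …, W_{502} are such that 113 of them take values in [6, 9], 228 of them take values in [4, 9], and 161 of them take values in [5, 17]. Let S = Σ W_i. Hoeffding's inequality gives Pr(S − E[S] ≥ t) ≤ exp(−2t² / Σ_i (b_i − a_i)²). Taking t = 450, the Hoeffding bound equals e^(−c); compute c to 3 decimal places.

Σ(b_i − a_i)² = 113·3² + 228·5² + 161·12² = 29901.
c = 2t² / 29901 = 2·450² / 29901 = 13.5447.

13.545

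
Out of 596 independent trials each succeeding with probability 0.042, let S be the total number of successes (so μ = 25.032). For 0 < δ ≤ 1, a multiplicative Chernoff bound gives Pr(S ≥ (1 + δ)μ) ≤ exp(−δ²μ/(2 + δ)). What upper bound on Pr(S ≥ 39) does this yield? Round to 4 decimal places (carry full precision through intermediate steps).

0.0475

Write 39 = (1 + δ)μ, so δ = 39/25.032 − 1 = 0.5580058…
Then the exponent is δ²μ/(2 + δ) = (39 − μ)² / (μ·(2 + δ)) = 3.046993.
Bound = exp(−3.046993) = 0.04750.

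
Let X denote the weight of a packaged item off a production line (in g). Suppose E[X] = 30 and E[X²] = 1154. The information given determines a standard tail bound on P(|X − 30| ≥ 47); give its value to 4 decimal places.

The first two moments determine the variance, so Chebyshev's inequality is the sharpest standard bound available.
Var(X) = E[X²] − (E[X])² = 1154 − 900 = 254.
Chebyshev's inequality: P(|X − μ| ≥ t) ≤ Var(X)/t² = 254/2209 = 0.1150.

0.1150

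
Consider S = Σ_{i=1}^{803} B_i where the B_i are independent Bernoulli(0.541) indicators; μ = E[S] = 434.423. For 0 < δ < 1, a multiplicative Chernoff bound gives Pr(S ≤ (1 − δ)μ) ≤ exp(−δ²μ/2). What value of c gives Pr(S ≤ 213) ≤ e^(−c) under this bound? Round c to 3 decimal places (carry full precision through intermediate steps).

Write 213 = (1 − δ)μ, so δ = 1 − 213/434.423 = 0.5096945…
Then the exponent is δ²μ/2 = (μ − 213)²/(2μ) = 56.429039.

56.429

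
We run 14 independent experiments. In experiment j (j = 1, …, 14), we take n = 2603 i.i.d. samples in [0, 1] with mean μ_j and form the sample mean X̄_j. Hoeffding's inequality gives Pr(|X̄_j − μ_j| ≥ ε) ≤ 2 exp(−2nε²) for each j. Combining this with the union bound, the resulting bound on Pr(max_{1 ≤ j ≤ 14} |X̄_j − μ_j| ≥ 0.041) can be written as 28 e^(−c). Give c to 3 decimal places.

8.751

Union bound over the 14 events: Pr(max_{1 ≤ j ≤ 14} |X̄_j − μ_j| ≥ 0.041) ≤ 14·2·exp(−2nε²) = 28 exp(−2·2603·0.041²).
So c = 2·2603·0.041² = 8.7513.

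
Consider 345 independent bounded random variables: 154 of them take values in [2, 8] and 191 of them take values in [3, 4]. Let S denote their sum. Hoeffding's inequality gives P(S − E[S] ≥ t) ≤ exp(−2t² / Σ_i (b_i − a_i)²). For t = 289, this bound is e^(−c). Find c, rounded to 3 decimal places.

29.127

Σ(b_i − a_i)² = 154·6² + 191·1² = 5735.
c = 2t² / 5735 = 2·289² / 5735 = 29.1268.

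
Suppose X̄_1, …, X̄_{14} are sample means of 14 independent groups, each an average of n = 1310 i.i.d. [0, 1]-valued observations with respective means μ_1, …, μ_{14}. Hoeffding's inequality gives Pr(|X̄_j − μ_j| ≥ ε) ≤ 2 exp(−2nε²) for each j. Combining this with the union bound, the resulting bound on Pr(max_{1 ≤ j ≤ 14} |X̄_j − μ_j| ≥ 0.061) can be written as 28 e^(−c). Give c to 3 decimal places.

9.749

Union bound over the 14 events: Pr(max_{1 ≤ j ≤ 14} |X̄_j − μ_j| ≥ 0.061) ≤ 14·2·exp(−2nε²) = 28 exp(−2·1310·0.061²).
So c = 2·1310·0.061² = 9.7490.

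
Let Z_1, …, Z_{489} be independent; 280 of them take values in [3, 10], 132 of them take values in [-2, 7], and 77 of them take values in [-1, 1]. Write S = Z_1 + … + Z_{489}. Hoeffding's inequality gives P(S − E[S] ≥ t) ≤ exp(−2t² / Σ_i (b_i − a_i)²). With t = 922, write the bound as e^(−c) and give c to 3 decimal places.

68.777

Σ(b_i − a_i)² = 280·7² + 132·9² + 77·2² = 24720.
c = 2t² / 24720 = 2·922² / 24720 = 68.7770.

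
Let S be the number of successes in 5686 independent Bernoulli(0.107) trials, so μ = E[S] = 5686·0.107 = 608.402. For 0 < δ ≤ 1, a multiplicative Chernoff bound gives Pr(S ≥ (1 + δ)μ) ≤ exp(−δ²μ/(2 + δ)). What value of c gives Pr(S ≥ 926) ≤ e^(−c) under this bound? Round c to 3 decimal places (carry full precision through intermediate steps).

65.738

Write 926 = (1 + δ)μ, so δ = 926/608.402 − 1 = 0.52202…
Then the exponent is δ²μ/(2 + δ) = (926 − μ)² / (μ·(2 + δ)) = 65.737981.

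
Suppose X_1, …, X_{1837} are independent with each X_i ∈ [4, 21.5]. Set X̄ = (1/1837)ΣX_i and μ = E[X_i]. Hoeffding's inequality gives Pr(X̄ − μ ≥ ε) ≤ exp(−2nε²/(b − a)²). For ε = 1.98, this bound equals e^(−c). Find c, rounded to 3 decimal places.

47.032

c = 2nε²/(b − a)² = 2·1837·1.98² / 17.5² = 47.0320.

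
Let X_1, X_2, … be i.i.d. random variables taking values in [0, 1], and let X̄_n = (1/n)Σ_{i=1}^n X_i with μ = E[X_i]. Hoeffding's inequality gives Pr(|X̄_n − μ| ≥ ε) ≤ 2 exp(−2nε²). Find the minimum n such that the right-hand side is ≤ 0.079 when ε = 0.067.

Require 2·exp(−2nε²) ≤ 0.079, i.e. 2nε² ≥ ln(2/0.079) = 3.231455.
So n ≥ 3.231455 / (2·0.067²) = 359.930.
The smallest integer n is 360.

360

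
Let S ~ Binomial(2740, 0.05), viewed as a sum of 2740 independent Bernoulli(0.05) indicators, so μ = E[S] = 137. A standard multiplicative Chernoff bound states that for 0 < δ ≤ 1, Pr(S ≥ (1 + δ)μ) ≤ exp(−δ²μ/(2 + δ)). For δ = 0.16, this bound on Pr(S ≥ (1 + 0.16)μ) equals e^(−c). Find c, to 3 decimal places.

c = δ²μ/(2 + δ) = 0.16²·137/(2 + 0.16) = 1.6237.

1.624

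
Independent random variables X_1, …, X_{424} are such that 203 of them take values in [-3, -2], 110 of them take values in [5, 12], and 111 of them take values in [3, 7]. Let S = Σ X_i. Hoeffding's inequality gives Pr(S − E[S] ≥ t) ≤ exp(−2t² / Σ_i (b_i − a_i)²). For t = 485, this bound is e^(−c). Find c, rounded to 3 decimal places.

63.842

Σ(b_i − a_i)² = 203·1² + 110·7² + 111·4² = 7369.
c = 2t² / 7369 = 2·485² / 7369 = 63.8418.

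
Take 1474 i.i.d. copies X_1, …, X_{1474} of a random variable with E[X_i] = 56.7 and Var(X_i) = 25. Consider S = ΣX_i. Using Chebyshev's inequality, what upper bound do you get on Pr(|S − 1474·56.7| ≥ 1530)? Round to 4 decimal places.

0.0157

Var(S) = n·Var(X_i) = 1474·25 = 36850.
Chebyshev: Pr(|S − 1474·56.7| ≥ 1530) ≤ Var(S)/1530² = 36850/2340900 = 0.0157.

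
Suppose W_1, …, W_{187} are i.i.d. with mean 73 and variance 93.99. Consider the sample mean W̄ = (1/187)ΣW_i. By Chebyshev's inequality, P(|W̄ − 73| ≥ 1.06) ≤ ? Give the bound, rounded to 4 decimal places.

0.4473

Var(W̄) = Var(W_i)/n = 93.99/187 = 0.50262.
Chebyshev: P(|W̄ − 73| ≥ 1.06) ≤ Var(W̄)/(1.06)² = 93.99/(187·1.06²) = 0.4473.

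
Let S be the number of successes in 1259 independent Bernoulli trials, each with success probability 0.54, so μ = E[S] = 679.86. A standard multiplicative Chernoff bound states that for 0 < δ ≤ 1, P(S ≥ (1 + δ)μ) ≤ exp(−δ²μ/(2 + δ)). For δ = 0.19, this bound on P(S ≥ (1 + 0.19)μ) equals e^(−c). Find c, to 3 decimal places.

11.207

c = δ²μ/(2 + δ) = 0.19²·679.86/(2 + 0.19) = 11.2068.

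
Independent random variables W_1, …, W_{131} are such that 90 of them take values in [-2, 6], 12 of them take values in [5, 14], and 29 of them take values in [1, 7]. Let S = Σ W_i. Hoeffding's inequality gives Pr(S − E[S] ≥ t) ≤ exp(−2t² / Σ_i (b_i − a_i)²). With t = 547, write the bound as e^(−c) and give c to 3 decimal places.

76.957

Σ(b_i − a_i)² = 90·8² + 12·9² + 29·6² = 7776.
c = 2t² / 7776 = 2·547² / 7776 = 76.9570.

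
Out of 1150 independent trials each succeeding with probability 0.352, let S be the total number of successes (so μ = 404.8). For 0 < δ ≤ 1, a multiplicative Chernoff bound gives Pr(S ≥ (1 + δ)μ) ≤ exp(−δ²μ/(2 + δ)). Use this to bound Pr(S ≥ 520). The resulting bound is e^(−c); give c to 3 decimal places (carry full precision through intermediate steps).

Write 520 = (1 + δ)μ, so δ = 520/404.8 − 1 = 0.284585…
Then the exponent is δ²μ/(2 + δ) = (520 − μ)² / (μ·(2 + δ)) = 14.350173.

14.350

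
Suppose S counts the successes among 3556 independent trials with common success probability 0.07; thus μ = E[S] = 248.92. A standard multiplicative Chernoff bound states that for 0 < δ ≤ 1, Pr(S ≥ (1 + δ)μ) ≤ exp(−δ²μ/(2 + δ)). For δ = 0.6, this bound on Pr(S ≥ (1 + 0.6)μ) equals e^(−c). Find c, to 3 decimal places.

34.466

c = δ²μ/(2 + δ) = 0.6²·248.92/(2 + 0.6) = 34.4658.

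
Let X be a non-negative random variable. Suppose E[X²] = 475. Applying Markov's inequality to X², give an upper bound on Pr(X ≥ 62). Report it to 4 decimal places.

Since X ≥ 0, the event {X ≥ 62} is the same as {X² ≥ 3844}.
Markov's inequality applied to X² gives Pr(X² ≥ 3844) ≤ E[X²]/3844 = 475/3844 = 0.1236.

0.1236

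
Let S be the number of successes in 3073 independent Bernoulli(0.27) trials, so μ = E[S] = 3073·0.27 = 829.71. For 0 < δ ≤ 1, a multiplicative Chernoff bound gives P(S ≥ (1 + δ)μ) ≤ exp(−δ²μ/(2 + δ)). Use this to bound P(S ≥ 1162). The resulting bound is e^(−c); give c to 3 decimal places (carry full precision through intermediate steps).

Write 1162 = (1 + δ)μ, so δ = 1162/829.71 − 1 = 0.4004893…
Then the exponent is δ²μ/(2 + δ) = (1162 − μ)² / (μ·(2 + δ)) = 55.438113.

55.438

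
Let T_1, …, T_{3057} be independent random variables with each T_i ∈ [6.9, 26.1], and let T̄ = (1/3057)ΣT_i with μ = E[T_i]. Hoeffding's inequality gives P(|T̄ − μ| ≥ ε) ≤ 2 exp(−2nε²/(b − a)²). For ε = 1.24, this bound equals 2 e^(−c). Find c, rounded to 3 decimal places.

25.502

c = 2nε²/(b − a)² = 2·3057·1.24² / 19.2² = 25.5015.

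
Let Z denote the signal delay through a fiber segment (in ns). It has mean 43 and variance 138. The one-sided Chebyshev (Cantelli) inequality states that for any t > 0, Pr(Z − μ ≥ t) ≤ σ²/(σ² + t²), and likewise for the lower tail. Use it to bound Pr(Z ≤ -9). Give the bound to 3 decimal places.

Here σ² = 138 and t = 52, so σ² + t² = 2842.
Cantelli's bound: 138/2842 = 0.0486.

0.049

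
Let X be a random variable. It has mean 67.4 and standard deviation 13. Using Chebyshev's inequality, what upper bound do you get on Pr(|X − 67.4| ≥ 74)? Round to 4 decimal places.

0.0309

Chebyshev: Pr(|X − μ| ≥ t) ≤ Var(X)/t².
Var(X) = σ² = 13² = 169.
Bound = 169 / 5476 = 0.0309.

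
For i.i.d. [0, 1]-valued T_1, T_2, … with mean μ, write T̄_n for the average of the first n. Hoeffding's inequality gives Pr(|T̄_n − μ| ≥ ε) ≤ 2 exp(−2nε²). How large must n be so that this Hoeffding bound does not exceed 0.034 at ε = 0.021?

Require 2·exp(−2nε²) ≤ 0.034, i.e. 2nε² ≥ ln(2/0.034) = 4.074542.
So n ≥ 4.074542 / (2·0.021²) = 4619.662.
The smallest integer n is 4620.

4620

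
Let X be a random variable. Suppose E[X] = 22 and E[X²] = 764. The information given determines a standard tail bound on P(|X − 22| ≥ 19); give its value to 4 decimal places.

0.7756

The first two moments determine the variance, so Chebyshev's inequality is the sharpest standard bound available.
Var(X) = E[X²] − (E[X])² = 764 − 484 = 280.
Chebyshev's inequality: P(|X − μ| ≥ t) ≤ Var(X)/t² = 280/361 = 0.7756.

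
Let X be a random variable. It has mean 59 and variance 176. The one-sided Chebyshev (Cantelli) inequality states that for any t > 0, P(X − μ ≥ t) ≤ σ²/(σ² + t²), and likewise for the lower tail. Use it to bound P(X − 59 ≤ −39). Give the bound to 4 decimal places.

Here σ² = 176 and t = 39, so σ² + t² = 1697.
Cantelli's bound: 176/1697 = 0.1037.

0.1037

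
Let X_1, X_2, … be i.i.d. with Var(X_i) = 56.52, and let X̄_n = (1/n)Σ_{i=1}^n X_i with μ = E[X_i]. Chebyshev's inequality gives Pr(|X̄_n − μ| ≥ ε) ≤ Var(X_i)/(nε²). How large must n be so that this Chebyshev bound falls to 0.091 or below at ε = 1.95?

164

Require 56.52/(n·1.95²) ≤ 0.091, i.e. n ≥ 56.52/(0.091·1.95²) = 163.340.
The smallest integer n is 164.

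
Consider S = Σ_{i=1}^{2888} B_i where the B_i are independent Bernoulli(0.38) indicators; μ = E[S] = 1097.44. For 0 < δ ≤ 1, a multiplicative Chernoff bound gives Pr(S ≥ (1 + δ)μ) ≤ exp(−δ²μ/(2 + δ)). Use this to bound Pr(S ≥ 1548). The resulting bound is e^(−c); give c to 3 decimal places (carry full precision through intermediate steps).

76.737

Write 1548 = (1 + δ)μ, so δ = 1548/1097.44 − 1 = 0.4105555…
Then the exponent is δ²μ/(2 + δ) = (1548 − μ)² / (μ·(2 + δ)) = 76.737448.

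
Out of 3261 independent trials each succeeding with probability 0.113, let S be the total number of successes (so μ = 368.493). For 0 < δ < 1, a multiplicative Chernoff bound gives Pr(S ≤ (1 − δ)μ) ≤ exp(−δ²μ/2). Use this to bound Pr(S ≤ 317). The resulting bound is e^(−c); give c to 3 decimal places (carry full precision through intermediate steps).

Write 317 = (1 − δ)μ, so δ = 1 − 317/368.493 = 0.1397394…
Then the exponent is δ²μ/2 = (μ − 317)²/(2μ) = 3.597801.

3.598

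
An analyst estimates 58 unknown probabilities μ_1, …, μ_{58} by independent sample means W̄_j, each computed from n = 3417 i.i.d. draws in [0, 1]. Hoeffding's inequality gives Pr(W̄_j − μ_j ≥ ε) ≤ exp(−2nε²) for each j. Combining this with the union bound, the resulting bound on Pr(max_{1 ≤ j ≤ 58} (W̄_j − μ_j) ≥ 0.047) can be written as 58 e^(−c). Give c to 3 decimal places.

15.096

Union bound over the 58 events: Pr(max_{1 ≤ j ≤ 58} (W̄_j − μ_j) ≥ 0.047) ≤ 58·exp(−2nε²) = 58 exp(−2·3417·0.047²).
So c = 2·3417·0.047² = 15.0963.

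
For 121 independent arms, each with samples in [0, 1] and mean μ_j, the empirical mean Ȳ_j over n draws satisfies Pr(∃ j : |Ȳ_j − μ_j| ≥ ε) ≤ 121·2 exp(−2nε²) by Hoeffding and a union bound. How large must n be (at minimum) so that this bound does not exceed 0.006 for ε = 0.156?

218

Need 2·121·exp(−2nε²) ≤ 0.006, i.e. exp(−2nε²) ≤ 0.006/242.
So 2nε² ≥ ln(242/0.006) = 10.604934.
Hence n ≥ 10.604934/(2·0.156²) = 217.886.
The smallest integer n is 218.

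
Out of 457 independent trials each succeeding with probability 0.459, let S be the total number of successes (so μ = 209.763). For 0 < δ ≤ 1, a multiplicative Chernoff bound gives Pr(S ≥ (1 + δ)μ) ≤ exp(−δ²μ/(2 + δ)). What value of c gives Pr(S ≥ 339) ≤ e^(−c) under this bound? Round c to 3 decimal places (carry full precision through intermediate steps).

30.436

Write 339 = (1 + δ)μ, so δ = 339/209.763 − 1 = 0.6161096…
Then the exponent is δ²μ/(2 + δ) = (339 − μ)² / (μ·(2 + δ)) = 30.436094.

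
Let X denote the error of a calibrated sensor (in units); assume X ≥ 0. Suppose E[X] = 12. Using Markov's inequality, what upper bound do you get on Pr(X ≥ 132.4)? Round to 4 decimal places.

Markov's inequality: for a non-negative random variable, Pr(X ≥ a) ≤ E[X]/a.
Here E[X] = 12 and a = 132.4, so the bound is 12/132.4 = 0.0906.

0.0906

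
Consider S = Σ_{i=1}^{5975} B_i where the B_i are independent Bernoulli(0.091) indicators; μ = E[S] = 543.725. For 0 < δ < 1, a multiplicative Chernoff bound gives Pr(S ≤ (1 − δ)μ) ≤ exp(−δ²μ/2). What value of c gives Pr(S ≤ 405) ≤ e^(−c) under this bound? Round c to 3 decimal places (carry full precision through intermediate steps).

Write 405 = (1 − δ)μ, so δ = 1 − 405/543.725 = 0.2551382…
Then the exponent is δ²μ/2 = (μ − 405)²/(2μ) = 17.697021.

17.697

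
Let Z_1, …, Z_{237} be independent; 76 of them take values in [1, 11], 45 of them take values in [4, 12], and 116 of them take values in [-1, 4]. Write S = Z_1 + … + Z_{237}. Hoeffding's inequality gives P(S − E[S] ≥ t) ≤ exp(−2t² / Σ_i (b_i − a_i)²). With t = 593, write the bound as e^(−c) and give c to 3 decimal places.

52.563

Σ(b_i − a_i)² = 76·10² + 45·8² + 116·5² = 13380.
c = 2t² / 13380 = 2·593² / 13380 = 52.5634.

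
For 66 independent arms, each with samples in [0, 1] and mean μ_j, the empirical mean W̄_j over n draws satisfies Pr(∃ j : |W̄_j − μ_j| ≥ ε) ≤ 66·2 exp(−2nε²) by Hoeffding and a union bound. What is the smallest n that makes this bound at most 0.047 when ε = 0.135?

Need 2·66·exp(−2nε²) ≤ 0.047, i.e. exp(−2nε²) ≤ 0.047/132.
So 2nε² ≥ ln(132/0.047) = 7.940410.
Hence n ≥ 7.940410/(2·0.135²) = 217.844.
The smallest integer n is 218.

218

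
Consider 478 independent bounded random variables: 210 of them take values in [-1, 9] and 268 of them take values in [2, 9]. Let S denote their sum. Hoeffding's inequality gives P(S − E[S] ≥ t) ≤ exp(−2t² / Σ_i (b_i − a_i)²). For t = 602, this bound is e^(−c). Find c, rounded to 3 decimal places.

Σ(b_i − a_i)² = 210·10² + 268·7² = 34132.
c = 2t² / 34132 = 2·602² / 34132 = 21.2354.

21.235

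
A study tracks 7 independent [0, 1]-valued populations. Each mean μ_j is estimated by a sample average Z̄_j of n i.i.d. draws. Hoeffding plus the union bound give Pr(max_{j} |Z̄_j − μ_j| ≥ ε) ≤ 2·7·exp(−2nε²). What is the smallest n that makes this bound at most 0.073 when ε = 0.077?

444

Need 2·7·exp(−2nε²) ≤ 0.073, i.e. exp(−2nε²) ≤ 0.073/14.
So 2nε² ≥ ln(14/0.073) = 5.256353.
Hence n ≥ 5.256353/(2·0.077²) = 443.275.
The smallest integer n is 444.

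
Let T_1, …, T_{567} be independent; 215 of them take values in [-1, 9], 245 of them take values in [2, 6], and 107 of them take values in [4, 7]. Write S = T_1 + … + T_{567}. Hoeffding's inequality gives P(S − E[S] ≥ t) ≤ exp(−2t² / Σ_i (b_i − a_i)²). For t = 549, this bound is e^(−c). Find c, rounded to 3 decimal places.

22.848

Σ(b_i − a_i)² = 215·10² + 245·4² + 107·3² = 26383.
c = 2t² / 26383 = 2·549² / 26383 = 22.8481.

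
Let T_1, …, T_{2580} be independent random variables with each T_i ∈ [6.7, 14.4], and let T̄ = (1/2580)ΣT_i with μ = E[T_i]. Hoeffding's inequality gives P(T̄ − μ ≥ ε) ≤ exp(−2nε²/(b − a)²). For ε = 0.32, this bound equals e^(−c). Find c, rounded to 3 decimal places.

c = 2nε²/(b − a)² = 2·2580·0.32² / 7.7² = 8.9119.

8.912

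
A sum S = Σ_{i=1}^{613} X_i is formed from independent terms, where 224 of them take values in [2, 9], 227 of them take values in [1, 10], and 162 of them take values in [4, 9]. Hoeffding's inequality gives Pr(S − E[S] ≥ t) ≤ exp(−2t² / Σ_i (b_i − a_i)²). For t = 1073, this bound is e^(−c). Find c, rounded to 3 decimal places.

68.915

Σ(b_i − a_i)² = 224·7² + 227·9² + 162·5² = 33413.
c = 2t² / 33413 = 2·1073² / 33413 = 68.9150.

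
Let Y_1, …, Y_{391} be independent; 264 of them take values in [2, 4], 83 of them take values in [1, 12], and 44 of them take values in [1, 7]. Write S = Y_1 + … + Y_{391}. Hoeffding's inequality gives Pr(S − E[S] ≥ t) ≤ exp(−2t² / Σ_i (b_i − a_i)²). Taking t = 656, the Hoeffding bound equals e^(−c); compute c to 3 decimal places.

Σ(b_i − a_i)² = 264·2² + 83·11² + 44·6² = 12683.
c = 2t² / 12683 = 2·656² / 12683 = 67.8603.

67.860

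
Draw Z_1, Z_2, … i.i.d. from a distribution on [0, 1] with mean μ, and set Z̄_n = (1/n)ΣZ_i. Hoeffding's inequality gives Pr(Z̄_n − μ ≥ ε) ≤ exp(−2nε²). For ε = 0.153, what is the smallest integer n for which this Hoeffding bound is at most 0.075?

Require exp(−2nε²) ≤ 0.075, i.e. 2nε² ≥ ln(1/0.075) = 2.590267.
So n ≥ 2.590267 / (2·0.153²) = 55.326.
The smallest integer n is 56.

56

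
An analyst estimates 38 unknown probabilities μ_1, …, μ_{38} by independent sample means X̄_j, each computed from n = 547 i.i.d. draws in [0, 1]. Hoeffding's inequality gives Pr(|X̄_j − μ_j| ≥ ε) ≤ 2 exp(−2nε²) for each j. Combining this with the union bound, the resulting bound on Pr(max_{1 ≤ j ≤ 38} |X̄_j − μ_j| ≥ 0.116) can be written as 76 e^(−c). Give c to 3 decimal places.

14.721

Union bound over the 38 events: Pr(max_{1 ≤ j ≤ 38} |X̄_j − μ_j| ≥ 0.116) ≤ 38·2·exp(−2nε²) = 76 exp(−2·547·0.116²).
So c = 2·547·0.116² = 14.7209.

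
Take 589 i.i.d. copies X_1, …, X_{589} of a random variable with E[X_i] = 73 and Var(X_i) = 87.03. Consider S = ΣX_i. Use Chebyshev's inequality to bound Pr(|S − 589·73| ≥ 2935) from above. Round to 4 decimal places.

0.0060

Var(S) = n·Var(X_i) = 589·87.03 = 51260.67.
Chebyshev: Pr(|S − 589·73| ≥ 2935) ≤ Var(S)/2935² = 51260.67/8614225 = 0.0060.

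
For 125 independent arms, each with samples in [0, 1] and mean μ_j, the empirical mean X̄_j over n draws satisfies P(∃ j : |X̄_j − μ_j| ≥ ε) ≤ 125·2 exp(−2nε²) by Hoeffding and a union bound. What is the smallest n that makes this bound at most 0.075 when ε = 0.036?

Need 2·125·exp(−2nε²) ≤ 0.075, i.e. exp(−2nε²) ≤ 0.075/250.
So 2nε² ≥ ln(250/0.075) = 8.111728.
Hence n ≥ 8.111728/(2·0.036²) = 3129.525.
The smallest integer n is 3130.

3130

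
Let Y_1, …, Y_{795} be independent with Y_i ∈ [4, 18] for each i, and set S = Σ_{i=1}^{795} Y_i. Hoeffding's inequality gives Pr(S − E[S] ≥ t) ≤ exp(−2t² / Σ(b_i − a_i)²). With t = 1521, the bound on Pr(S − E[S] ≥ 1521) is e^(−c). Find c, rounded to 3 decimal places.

29.694

Σ(b_i − a_i)² = 795·(14)² = 155820.
c = 2t²/155820 = 2·1521²/155820 = 29.6938.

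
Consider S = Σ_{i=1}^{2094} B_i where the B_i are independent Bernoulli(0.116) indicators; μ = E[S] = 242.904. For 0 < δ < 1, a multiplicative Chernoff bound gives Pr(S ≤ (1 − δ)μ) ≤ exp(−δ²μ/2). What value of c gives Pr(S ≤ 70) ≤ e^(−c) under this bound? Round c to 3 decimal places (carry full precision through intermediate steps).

61.538

Write 70 = (1 − δ)μ, so δ = 1 − 70/242.904 = 0.7118203…
Then the exponent is δ²μ/2 = (μ − 70)²/(2μ) = 61.538289.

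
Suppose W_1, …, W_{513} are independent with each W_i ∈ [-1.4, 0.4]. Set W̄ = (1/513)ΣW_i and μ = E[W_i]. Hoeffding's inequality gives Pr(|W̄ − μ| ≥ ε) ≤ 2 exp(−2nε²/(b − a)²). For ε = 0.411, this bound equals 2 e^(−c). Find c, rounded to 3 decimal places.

53.492

c = 2nε²/(b − a)² = 2·513·0.411² / 1.8² = 53.4916.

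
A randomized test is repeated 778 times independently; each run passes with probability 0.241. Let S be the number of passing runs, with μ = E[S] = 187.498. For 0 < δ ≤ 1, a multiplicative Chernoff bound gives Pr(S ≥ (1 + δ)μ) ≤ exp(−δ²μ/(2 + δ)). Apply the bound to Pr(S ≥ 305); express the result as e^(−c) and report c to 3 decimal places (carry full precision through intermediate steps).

Write 305 = (1 + δ)μ, so δ = 305/187.498 − 1 = 0.626684…
Then the exponent is δ²μ/(2 + δ) = (305 − μ)² / (μ·(2 + δ)) = 28.034063.

28.034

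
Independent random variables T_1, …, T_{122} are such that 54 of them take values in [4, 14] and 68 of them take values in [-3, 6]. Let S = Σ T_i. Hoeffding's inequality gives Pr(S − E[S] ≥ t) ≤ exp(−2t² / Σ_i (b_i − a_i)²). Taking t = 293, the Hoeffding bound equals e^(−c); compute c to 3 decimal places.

15.741

Σ(b_i − a_i)² = 54·10² + 68·9² = 10908.
c = 2t² / 10908 = 2·293² / 10908 = 15.7406.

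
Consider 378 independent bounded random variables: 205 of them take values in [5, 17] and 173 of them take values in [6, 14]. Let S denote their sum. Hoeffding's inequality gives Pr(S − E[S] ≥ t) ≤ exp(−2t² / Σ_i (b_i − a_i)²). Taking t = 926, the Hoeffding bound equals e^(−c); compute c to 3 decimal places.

42.249

Σ(b_i − a_i)² = 205·12² + 173·8² = 40592.
c = 2t² / 40592 = 2·926² / 40592 = 42.2485.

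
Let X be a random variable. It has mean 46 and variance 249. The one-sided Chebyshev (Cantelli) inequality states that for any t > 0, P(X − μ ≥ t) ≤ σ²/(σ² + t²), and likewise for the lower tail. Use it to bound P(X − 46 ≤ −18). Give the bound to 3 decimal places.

Here σ² = 249 and t = 18, so σ² + t² = 573.
Cantelli's bound: 249/573 = 0.4346.

0.435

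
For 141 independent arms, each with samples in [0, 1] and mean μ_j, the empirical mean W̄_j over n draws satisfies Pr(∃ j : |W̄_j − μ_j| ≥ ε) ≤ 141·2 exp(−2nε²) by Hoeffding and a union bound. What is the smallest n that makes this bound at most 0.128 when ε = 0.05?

Need 2·141·exp(−2nε²) ≤ 0.128, i.e. exp(−2nε²) ≤ 0.128/282.
So 2nε² ≥ ln(282/0.128) = 7.697632.
Hence n ≥ 7.697632/(2·0.05²) = 1539.526.
The smallest integer n is 1540.

1540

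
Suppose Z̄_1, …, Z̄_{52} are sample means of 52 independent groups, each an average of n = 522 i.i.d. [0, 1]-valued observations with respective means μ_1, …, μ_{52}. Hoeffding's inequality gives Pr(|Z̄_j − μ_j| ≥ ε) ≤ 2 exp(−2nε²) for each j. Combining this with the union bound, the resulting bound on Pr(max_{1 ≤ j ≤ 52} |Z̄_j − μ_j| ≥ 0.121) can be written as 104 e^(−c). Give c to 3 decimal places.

15.285

Union bound over the 52 events: Pr(max_{1 ≤ j ≤ 52} |Z̄_j − μ_j| ≥ 0.121) ≤ 52·2·exp(−2nε²) = 104 exp(−2·522·0.121²).
So c = 2·522·0.121² = 15.2852.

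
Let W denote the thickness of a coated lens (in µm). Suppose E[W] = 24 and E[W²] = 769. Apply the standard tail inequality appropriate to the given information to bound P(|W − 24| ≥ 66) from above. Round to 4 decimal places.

The first two moments determine the variance, so Chebyshev's inequality is the sharpest standard bound available.
Var(W) = E[W²] − (E[W])² = 769 − 576 = 193.
Chebyshev's inequality: P(|W − μ| ≥ t) ≤ Var(W)/t² = 193/4356 = 0.0443.

0.0443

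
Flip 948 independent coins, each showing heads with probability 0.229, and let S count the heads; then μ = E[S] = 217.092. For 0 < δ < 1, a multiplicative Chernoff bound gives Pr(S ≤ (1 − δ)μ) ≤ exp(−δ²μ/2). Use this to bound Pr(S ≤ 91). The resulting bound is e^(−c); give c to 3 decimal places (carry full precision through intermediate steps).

Write 91 = (1 − δ)μ, so δ = 1 − 91/217.092 = 0.5808229…
Then the exponent is δ²μ/2 = (μ − 91)²/(2μ) = 36.618559.

36.619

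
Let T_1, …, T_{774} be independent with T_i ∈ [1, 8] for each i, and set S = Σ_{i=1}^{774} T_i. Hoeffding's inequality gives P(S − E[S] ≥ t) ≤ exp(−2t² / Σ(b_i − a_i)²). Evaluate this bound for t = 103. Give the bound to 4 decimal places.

Σ(b_i − a_i)² = 774·(7)² = 37926.
Exponent = 2·103²/37926 = 0.5595.
Bound = exp(−0.5595) = 0.57152.

0.5715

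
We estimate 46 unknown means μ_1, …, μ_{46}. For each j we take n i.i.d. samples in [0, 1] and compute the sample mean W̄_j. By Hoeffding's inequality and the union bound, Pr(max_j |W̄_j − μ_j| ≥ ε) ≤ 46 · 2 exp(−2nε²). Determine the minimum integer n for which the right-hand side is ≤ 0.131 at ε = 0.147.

Need 2·46·exp(−2nε²) ≤ 0.131, i.e. exp(−2nε²) ≤ 0.131/92.
So 2nε² ≥ ln(92/0.131) = 6.554347.
Hence n ≥ 6.554347/(2·0.147²) = 151.658.
The smallest integer n is 152.

152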